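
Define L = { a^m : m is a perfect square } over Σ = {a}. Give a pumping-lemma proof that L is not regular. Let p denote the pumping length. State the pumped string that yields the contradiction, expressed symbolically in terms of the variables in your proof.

a^{p²+k}

Assume L is regular; let p be its pumping constant.
Take w = a^{p²} ∈ L with |w| = p² ≥ p.
The pumping lemma gives a decomposition w = xyz where |xy| ≤ p and y is nonempty.
Then y = a^k for some k with 1 ≤ k ≤ p.
Pump with i = 2: xy^2z = a^{p²+k}. Since 1 ≤ k ≤ p, p² < p²+k ≤ p²+p < (p+1)², so p²+k lies strictly between consecutive squares and is not a perfect square. So xy^2z ∉ L.
This contradicts the pumping lemma, so L is not regular.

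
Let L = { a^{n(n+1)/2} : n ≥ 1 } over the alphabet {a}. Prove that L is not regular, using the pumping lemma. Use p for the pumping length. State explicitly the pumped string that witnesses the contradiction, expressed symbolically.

Assume L is regular; let p be its pumping constant.
Take w = a^{p(p+1)/2} ∈ L with |w| = p(p+1)/2 ≥ p.
Write w = xyz as guaranteed by the lemma, with |xy| ≤ p and y is nonempty.
Then y = a^k for some k with 1 ≤ k ≤ p.
Pump with i = 2: xy^2z = a^{p(p+1)/2+k}. Since 1 ≤ k ≤ p, p(p+1)/2 < p(p+1)/2+k ≤ p(p+1)/2+p < (p+1)(p+2)/2, so p(p+1)/2+k is strictly between consecutive triangular numbers. So xy^2z ∉ L.
Contradiction. Therefore L is not regular.

a^{p(p+1)/2+k}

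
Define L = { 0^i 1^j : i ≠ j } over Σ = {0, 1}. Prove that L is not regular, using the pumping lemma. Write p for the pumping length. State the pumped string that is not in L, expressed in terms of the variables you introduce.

0^{p+p!} 1^{p+p!}

Suppose for contradiction that L is regular, and let p be the pumping length.
Choose w = 0^p 1^{p+p!}. Since p ≠ p+p!, w ∈ L; and |w| ≥ p.
Write w = xyz as guaranteed by the lemma, with |xy| ≤ p and |y| ≥ 1.
Since the first p symbols of w are all 0's and |xy| ≤ p, y lies entirely in the leading 0-block: y = 0^k for some k with 1 ≤ k ≤ p.
Since 1 ≤ k ≤ p, k divides p!; set t = 1 + p!/k. Then xy^t z has p + (p!/k)·k = p + p! copies of 0. Now the 0-count equals the 1-count, so i ≠ j fails. So xy^t z = 0^{p+p!} 1^{p+p!} ∉ L.
This is a contradiction; hence L is not regular.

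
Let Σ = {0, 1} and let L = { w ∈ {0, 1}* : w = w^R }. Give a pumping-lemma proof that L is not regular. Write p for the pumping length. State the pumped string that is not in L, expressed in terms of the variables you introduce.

0^{p+k} 1 0^p

Suppose for contradiction that L is regular, and let p be the pumping length.
Take w = 0^p 1 0^p, a palindrome of length 2p+1 ≥ p.
The pumping lemma gives a decomposition w = xyz where |xy| ≤ p and |y| ≥ 1.
Because |xy| ≤ p and w begins with p copies of 0, we have y = 0^k with 1 ≤ k ≤ p.
Pump with i = 2: xy^2z = 0^{p+k} 1 0^p. Its reverse is 0^p 1 0^{p+k}, which differs from xy^2z since k ≥ 1. So xy^2z is not a palindrome and xy^2z ∉ L.
This contradicts the pumping lemma, so L is not regular.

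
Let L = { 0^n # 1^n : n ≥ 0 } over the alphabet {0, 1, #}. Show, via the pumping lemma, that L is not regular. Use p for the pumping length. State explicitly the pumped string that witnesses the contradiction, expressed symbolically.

0^{p+k} # 1^p

Assume L is regular. Let p be the pumping length given by the pumping lemma.
Take w = 0^p # 1^p ∈ L with |w| = 2p+1 ≥ p.
The pumping lemma gives a decomposition w = xyz where |xy| ≤ p and y is nonempty.
Since the first p symbols of w are all 0's and |xy| ≤ p, y lies entirely in the leading 0-block: y = 0^k for some k with 1 ≤ k ≤ p.
Pump with i = 2: xy^2z = 0^{p+k} # 1^p, which would require p+k = p. But k ≥ 1, so xy^2z ∉ L.
This contradicts the pumping lemma, so L is not regular.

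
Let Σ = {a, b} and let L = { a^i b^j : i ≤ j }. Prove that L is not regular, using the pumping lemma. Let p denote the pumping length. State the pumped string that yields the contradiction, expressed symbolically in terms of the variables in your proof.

a^{p+k} b^p

Toward a contradiction, assume L is regular with pumping length p.
Choose w = a^p b^p ∈ L, with |w| = 2p ≥ p.
By the pumping lemma, w = xyz with |xy| ≤ p and |y| ≥ 1.
The first p characters of w are a's, so xy (and hence y) consists only of a's. Write y = a^k, 1 ≤ k ≤ p.
Consider xy^2z = a^{p+k} b^p. Since k ≥ 1, the a-count p+k exceeds the b-count p, so i ≤ j fails; thus xy^2z ∉ L.
This contradicts the pumping lemma, so L is not regular.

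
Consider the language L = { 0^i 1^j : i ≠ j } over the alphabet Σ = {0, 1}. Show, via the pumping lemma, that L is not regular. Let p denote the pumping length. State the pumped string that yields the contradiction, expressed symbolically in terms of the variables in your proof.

Assume L is regular. Let p be the pumping length given by the pumping lemma.
Choose w = 0^p 1^{p+p!}. Since p ≠ p+p!, w ∈ L; and |w| ≥ p.
Write w = xyz as guaranteed by the lemma, with |xy| ≤ p and y is nonempty.
Since the first p symbols of w are all 0's and |xy| ≤ p, y lies entirely in the leading 0-block: y = 0^k for some k with 1 ≤ k ≤ p.
Since 1 ≤ k ≤ p, k divides p!; set t = 1 + p!/k. Then xy^t z has p + (p!/k)·k = p + p! copies of 0. Now the 0-count equals the 1-count, so i ≠ j fails. So xy^t z = 0^{p+p!} 1^{p+p!} ∉ L.
This is a contradiction; hence L is not regular.

0^{p+p!} 1^{p+p!}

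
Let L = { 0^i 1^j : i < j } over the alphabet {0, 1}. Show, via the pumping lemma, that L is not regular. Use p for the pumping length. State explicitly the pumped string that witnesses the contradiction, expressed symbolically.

Suppose for contradiction that L is regular, and let p be the pumping length.
Choose w = 0^p 1^{p+1} ∈ L, with |w| = 2p+1 ≥ p.
The pumping lemma gives a decomposition w = xyz where |xy| ≤ p and y is nonempty.
Since the first p symbols of w are all 0's and |xy| ≤ p, y lies entirely in the leading 0-block: y = 0^k for some k with 1 ≤ k ≤ p.
Consider xy^2z = 0^{p+k} 1^{p+1}. Since k ≥ 1, the 0-count p+k is at least p+1, so i < j fails; thus xy^2z ∉ L.
This is a contradiction; hence L is not regular.

0^{p+k} 1^{p+1}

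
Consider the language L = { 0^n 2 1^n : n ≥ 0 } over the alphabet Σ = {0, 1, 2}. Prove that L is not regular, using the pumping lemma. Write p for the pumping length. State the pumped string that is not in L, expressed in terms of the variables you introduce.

Toward a contradiction, assume L is regular with pumping length p.
Take w = 0^p 2 1^p ∈ L with |w| = 2p+1 ≥ p.
The pumping lemma gives a decomposition w = xyz where |xy| ≤ p and y is nonempty.
Because |xy| ≤ p and w begins with p copies of 0, we have y = 0^k with 1 ≤ k ≤ p.
Pump with i = 2: xy^2z = 0^{p+k} 2 1^p, which would require p+k = p. But k ≥ 1, so xy^2z ∉ L.
Contradiction. Therefore L is not regular.

0^{p+k} 2 1^p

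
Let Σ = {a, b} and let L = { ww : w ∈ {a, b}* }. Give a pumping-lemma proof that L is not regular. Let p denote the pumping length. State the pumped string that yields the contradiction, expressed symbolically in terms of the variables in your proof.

a^{p+k} b^p a^p b^p

Suppose for contradiction that L is regular, and let p be the pumping length.
Take w = a^p b^p a^p b^p = uu where u = a^pb^p; then w ∈ L and |w| = 4p ≥ p.
Write w = xyz as guaranteed by the lemma, with |xy| ≤ p and y is nonempty.
Because |xy| ≤ p and w begins with p copies of a, we have y = a^k with 1 ≤ k ≤ p.
Pump with i = 2: xy^2z = a^{p+k} b^p a^p b^p, of length 4p+k. Suppose this equals vv. The string starts with a and ends with b, so v does too; thus the boundary between the two copies of v is a b→a transition. There is exactly one such transition, at position 2p+k, so |v| = 2p+k and |vv| = 4p+2k ≠ 4p+k since k ≥ 1. So xy^2z ∉ L.
This contradicts the pumping lemma, so L is not regular.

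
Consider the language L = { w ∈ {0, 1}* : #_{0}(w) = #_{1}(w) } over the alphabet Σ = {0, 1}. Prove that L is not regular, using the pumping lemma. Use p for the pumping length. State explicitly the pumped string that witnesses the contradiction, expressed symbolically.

Toward a contradiction, assume L is regular with pumping length p.
Choose w = 0^p 1^p ∈ L with |w| = 2p ≥ p.
By the pumping lemma, w = xyz with |xy| ≤ p and |y| ≥ 1.
Since the first p symbols of w are all 0's and |xy| ≤ p, y lies entirely in the leading 0-block: y = 0^k for some k with 1 ≤ k ≤ p.
Pump with i = 2: xy^2z = 0^{p+k} 1^p has p+k occurrences of 0 but only p of 1. Since k ≥ 1 the counts differ, so xy^2z ∉ L.
This contradicts the pumping lemma, so L is not regular.

0^{p+k} 1^p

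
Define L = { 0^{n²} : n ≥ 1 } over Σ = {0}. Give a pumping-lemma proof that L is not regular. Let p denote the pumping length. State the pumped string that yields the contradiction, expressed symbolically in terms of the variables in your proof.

Suppose for contradiction that L is regular, and let p be the pumping length.
Take w = 0^{p²} ∈ L with |w| = p² ≥ p.
Write w = xyz as guaranteed by the lemma, with |xy| ≤ p and |y| > 0.
Then y = 0^k for some k with 1 ≤ k ≤ p.
Pump with i = 2: xy^2z = 0^{p²+k}. Since 1 ≤ k ≤ p, p² < p²+k ≤ p²+p < (p+1)², so p²+k lies strictly between consecutive squares and is not a perfect square. So xy^2z ∉ L.
This contradicts the pumping lemma, so L is not regular.

0^{p²+k}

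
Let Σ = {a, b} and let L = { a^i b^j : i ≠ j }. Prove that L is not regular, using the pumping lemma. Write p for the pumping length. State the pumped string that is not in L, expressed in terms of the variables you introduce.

a^{p+p!} b^{p+p!}

Assume L is regular; let p be its pumping constant.
Choose w = a^p b^{p+p!}. Since p ≠ p+p!, w ∈ L; and |w| ≥ p.
By the pumping lemma, w = xyz with |xy| ≤ p and |y| > 0.
Because |xy| ≤ p and w begins with p copies of a, we have y = a^k with 1 ≤ k ≤ p.
Since 1 ≤ k ≤ p, k divides p!; set t = 1 + p!/k. Then xy^t z has p + (p!/k)·k = p + p! copies of a. Now the a-count equals the b-count, so i ≠ j fails. So xy^t z = a^{p+p!} b^{p+p!} ∉ L.
This is a contradiction; hence L is not regular.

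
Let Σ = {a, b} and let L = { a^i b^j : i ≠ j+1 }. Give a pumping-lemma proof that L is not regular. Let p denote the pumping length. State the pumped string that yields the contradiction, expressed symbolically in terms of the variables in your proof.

a^{p+p!} b^{p+p!-1}

Suppose for contradiction that L is regular, and let p be the pumping length.
Choose w = a^p b^{p+p!-1}. Since p ≠ (p+p!-1)+1 = p+p!, w ∈ L; and |w| ≥ p.
The pumping lemma gives a decomposition w = xyz where |xy| ≤ p and |y| > 0.
Since the first p symbols of w are all a's and |xy| ≤ p, y lies entirely in the leading a-block: y = a^k for some k with 1 ≤ k ≤ p.
Since 1 ≤ k ≤ p, k divides p!; set t = 1 + p!/k. Then xy^t z has p + (p!/k)·k = p + p! copies of a. Now the a-count is p+p! and (b-count)+1 = (p+p!-1)+1 = p+p!, so i ≠ j+1 fails. So xy^t z = a^{p+p!} b^{p+p!-1} ∉ L.
This contradicts the pumping lemma, so L is not regular.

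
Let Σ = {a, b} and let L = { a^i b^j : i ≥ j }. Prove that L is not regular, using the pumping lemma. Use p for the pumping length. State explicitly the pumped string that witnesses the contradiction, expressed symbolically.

a^{p-k} b^p

Assume L is regular; let p be its pumping constant.
Choose w = a^p b^p ∈ L, with |w| = 2p ≥ p.
By the pumping lemma, w = xyz with |xy| ≤ p and |y| ≥ 1.
Since the first p symbols of w are all a's and |xy| ≤ p, y lies entirely in the leading a-block: y = a^k for some k with 1 ≤ k ≤ p.
Consider xy^0z = xz = a^{p-k} b^p. Since k ≥ 1, the a-count p-k is less than p, so i ≥ j fails; thus xz ∉ L.
Contradiction. Therefore L is not regular.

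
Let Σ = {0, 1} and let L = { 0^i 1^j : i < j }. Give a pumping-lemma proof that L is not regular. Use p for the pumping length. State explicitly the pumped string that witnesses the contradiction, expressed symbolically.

0^{p+k} 1^{p+1}

Assume L is regular; let p be its pumping constant.
Choose w = 0^p 1^{p+1} ∈ L, with |w| = 2p+1 ≥ p.
By the pumping lemma, w = xyz with |xy| ≤ p and |y| > 0.
Because |xy| ≤ p and w begins with p copies of 0, we have y = 0^k with 1 ≤ k ≤ p.
Consider xy^2z = 0^{p+k} 1^{p+1}. Since k ≥ 1, the 0-count p+k is at least p+1, so i < j fails; thus xy^2z ∉ L.
This is a contradiction; hence L is not regular.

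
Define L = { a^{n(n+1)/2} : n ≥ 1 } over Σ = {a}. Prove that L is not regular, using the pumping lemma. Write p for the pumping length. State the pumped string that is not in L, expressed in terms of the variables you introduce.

a^{p(p+1)/2+k}

Assume L is regular; let p be its pumping constant.
Take w = a^{p(p+1)/2} ∈ L with |w| = p(p+1)/2 ≥ p.
Write w = xyz as guaranteed by the lemma, with |xy| ≤ p and |y| ≥ 1.
Then y = a^k for some k with 1 ≤ k ≤ p.
Pump with i = 2: xy^2z = a^{p(p+1)/2+k}. Since 1 ≤ k ≤ p, p(p+1)/2 < p(p+1)/2+k ≤ p(p+1)/2+p < (p+1)(p+2)/2, so p(p+1)/2+k is strictly between consecutive triangular numbers. So xy^2z ∉ L.
This contradicts the pumping lemma, so L is not regular.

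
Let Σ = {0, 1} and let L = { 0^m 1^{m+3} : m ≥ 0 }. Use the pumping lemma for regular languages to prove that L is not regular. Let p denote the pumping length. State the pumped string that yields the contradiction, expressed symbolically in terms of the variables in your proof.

0^{p+k} 1^{p+3}

Suppose for contradiction that L is regular, and let p be the pumping length.
Take w = 0^p 1^{p+3}. Then w ∈ L and |w| = 2p+3 ≥ p.
Write w = xyz as guaranteed by the lemma, with |xy| ≤ p and |y| ≥ 1.
Because |xy| ≤ p and w begins with p copies of 0, we have y = 0^k with 1 ≤ k ≤ p.
Pump with i = 2: xy^2z = 0^{p+k} 1^{p+3}. For this to lie in L we would need p+3 = (p+k)+3, which forces k = 0. But k ≥ 1, so xy^2z ∉ L.
Contradiction. Therefore L is not regular.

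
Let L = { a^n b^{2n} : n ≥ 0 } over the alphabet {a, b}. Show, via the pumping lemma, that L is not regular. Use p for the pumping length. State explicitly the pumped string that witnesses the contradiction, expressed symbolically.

Suppose for contradiction that L is regular, and let p be the pumping length.
Take w = a^p b^{2p}. Then w ∈ L and |w| = 3p ≥ p.
The pumping lemma gives a decomposition w = xyz where |xy| ≤ p and |y| ≥ 1.
The first p characters of w are a's, so xy (and hence y) consists only of a's. Write y = a^k, 1 ≤ k ≤ p.
Pump with i = 2: xy^2z = a^{p+k} b^{2p}. For this to lie in L we would need 2p = 2(p+k), which forces k = 0. But k ≥ 1, so xy^2z ∉ L.
This is a contradiction; hence L is not regular.

a^{p+k} b^{2p}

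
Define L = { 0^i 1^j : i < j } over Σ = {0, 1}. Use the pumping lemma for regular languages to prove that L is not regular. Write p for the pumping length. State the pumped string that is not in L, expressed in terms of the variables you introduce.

0^{p+k} 1^{p+1}

Toward a contradiction, assume L is regular with pumping length p.
Choose w = 0^p 1^{p+1} ∈ L, with |w| = 2p+1 ≥ p.
The pumping lemma gives a decomposition w = xyz where |xy| ≤ p and |y| ≥ 1.
Because |xy| ≤ p and w begins with p copies of 0, we have y = 0^k with 1 ≤ k ≤ p.
Consider xy^2z = 0^{p+k} 1^{p+1}. Since k ≥ 1, the 0-count p+k is at least p+1, so i < j fails; thus xy^2z ∉ L.
This contradicts the pumping lemma, so L is not regular.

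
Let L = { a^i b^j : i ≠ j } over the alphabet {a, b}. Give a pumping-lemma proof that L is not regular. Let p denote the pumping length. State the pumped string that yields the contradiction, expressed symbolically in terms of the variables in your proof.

a^{p+p!} b^{p+p!}

Assume L is regular; let p be its pumping constant.
Choose w = a^p b^{p+p!}. Since p ≠ p+p!, w ∈ L; and |w| ≥ p.
Write w = xyz as guaranteed by the lemma, with |xy| ≤ p and |y| ≥ 1.
Since the first p symbols of w are all a's and |xy| ≤ p, y lies entirely in the leading a-block: y = a^k for some k with 1 ≤ k ≤ p.
Since 1 ≤ k ≤ p, k divides p!; set t = 1 + p!/k. Then xy^t z has p + (p!/k)·k = p + p! copies of a. Now the a-count equals the b-count, so i ≠ j fails. So xy^t z = a^{p+p!} b^{p+p!} ∉ L.
This contradicts the pumping lemma, so L is not regular.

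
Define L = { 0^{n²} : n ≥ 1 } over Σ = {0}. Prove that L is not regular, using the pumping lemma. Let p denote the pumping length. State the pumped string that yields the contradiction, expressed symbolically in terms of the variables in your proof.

0^{p²+k}

Toward a contradiction, assume L is regular with pumping length p.
Take w = 0^{p²} ∈ L with |w| = p² ≥ p.
Write w = xyz as guaranteed by the lemma, with |xy| ≤ p and y is nonempty.
Then y = 0^k for some k with 1 ≤ k ≤ p.
Pump with i = 2: xy^2z = 0^{p²+k}. Since 1 ≤ k ≤ p, p² < p²+k ≤ p²+p < (p+1)², so p²+k lies strictly between consecutive squares and is not a perfect square. So xy^2z ∉ L.
This contradicts the pumping lemma, so L is not regular.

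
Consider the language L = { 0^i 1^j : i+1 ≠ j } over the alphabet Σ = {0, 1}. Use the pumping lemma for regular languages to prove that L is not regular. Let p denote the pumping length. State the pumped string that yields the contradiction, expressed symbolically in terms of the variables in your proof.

0^{p+p!} 1^{p+p!+1}

Assume L is regular; let p be its pumping constant.
Choose w = 0^p 1^{p+p!+1}. Since p ≠ (p+p!+1)-1 = p+p!, w ∈ L; and |w| ≥ p.
By the pumping lemma, w = xyz with |xy| ≤ p and y is nonempty.
Because |xy| ≤ p and w begins with p copies of 0, we have y = 0^k with 1 ≤ k ≤ p.
Since 1 ≤ k ≤ p, k divides p!; set t = 1 + p!/k. Then xy^t z has p + (p!/k)·k = p + p! copies of 0. Now the 0-count is p+p! and (1-count)-1 = (p+p!+1)-1 = p+p!, so i+1 ≠ j fails. So xy^t z = 0^{p+p!} 1^{p+p!+1} ∉ L.
This contradicts the pumping lemma, so L is not regular.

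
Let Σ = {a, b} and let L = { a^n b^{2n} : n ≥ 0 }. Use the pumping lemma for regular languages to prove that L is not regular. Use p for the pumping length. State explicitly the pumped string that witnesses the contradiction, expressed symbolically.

a^{p+k} b^{2p}

Assume L is regular. Let p be the pumping length given by the pumping lemma.
Choose w = a^p b^{2p}, which is in L with |w| = 3p ≥ p.
By the pumping lemma, w = xyz with |xy| ≤ p and |y| > 0.
Since the first p symbols of w are all a's and |xy| ≤ p, y lies entirely in the leading a-block: y = a^k for some k with 1 ≤ k ≤ p.
Pump with i = 2: xy^2z = a^{p+k} b^{2p}. For this to lie in L we would need 2p = 2(p+k), which forces k = 0. But k ≥ 1, so xy^2z ∉ L.
This contradicts the pumping lemma, so L is not regular.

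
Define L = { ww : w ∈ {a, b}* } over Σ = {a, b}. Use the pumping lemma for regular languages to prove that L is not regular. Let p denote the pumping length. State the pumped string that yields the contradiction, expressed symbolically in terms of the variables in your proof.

a^{p+k} b^p a^p b^p

Assume L is regular. Let p be the pumping length given by the pumping lemma.
Take w = a^p b^p a^p b^p = uu where u = a^pb^p; then w ∈ L and |w| = 4p ≥ p.
By the pumping lemma, w = xyz with |xy| ≤ p and |y| ≥ 1.
Since the first p symbols of w are all a's and |xy| ≤ p, y lies entirely in the leading a-block: y = a^k for some k with 1 ≤ k ≤ p.
Pump with i = 2: xy^2z = a^{p+k} b^p a^p b^p, of length 4p+k. Suppose this equals vv. The string starts with a and ends with b, so v does too; thus the boundary between the two copies of v is a b→a transition. There is exactly one such transition, at position 2p+k, so |v| = 2p+k and |vv| = 4p+2k ≠ 4p+k since k ≥ 1. So xy^2z ∉ L.
This contradicts the pumping lemma, so L is not regular.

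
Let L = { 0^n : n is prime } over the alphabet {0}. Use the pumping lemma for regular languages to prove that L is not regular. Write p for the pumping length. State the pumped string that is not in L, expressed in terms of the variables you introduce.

0^{q(1+k)}

Suppose for contradiction that L is regular, and let p be the pumping length.
Let q be a prime with q ≥ p+2 (infinitely many primes exist), and take w = 0^q ∈ L with |w| = q ≥ p.
By the pumping lemma, w = xyz with |xy| ≤ p and |y| > 0.
Then y = 0^k for some k with 1 ≤ k ≤ p.
Since 1 ≤ k ≤ p, |xz| = q-k. Pump with i = q+1: |xy^{q+1}z| = (q-k)+(q+1)k = q+qk = q(1+k), which is composite (both factors ≥ 2). So xy^{q+1}z = 0^{q(1+k)} ∉ L.
Contradiction. Therefore L is not regular.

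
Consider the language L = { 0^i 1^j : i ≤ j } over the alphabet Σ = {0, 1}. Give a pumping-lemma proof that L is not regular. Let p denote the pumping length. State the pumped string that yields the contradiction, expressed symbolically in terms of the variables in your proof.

0^{p+k} 1^p

Toward a contradiction, assume L is regular with pumping length p.
Choose w = 0^p 1^p ∈ L, with |w| = 2p ≥ p.
By the pumping lemma, w = xyz with |xy| ≤ p and |y| ≥ 1.
Because |xy| ≤ p and w begins with p copies of 0, we have y = 0^k with 1 ≤ k ≤ p.
Consider xy^2z = 0^{p+k} 1^p. Since k ≥ 1, the 0-count p+k exceeds the 1-count p, so i ≤ j fails; thus xy^2z ∉ L.
This is a contradiction; hence L is not regular.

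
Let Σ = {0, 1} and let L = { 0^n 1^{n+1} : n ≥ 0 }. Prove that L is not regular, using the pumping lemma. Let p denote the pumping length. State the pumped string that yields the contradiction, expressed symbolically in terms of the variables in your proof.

Assume L is regular. Let p be the pumping length given by the pumping lemma.
Let w = 0^p 1^{p+1} ∈ L; note |w| = 2p+1 ≥ p.
By the pumping lemma, w = xyz with |xy| ≤ p and y is nonempty.
The first p characters of w are 0's, so xy (and hence y) consists only of 0's. Write y = 0^k, 1 ≤ k ≤ p.
Pump with i = 2: xy^2z = 0^{p+k} 1^{p+1}. For this to lie in L we would need p+1 = (p+k)+1, which forces k = 0. But k ≥ 1, so xy^2z ∉ L.
Contradiction. Therefore L is not regular.

0^{p+k} 1^{p+1}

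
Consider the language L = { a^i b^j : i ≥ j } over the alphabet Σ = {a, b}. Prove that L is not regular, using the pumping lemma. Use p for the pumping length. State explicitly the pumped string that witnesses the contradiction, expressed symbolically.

a^{p-k} b^p

Toward a contradiction, assume L is regular with pumping length p.
Choose w = a^p b^p ∈ L, with |w| = 2p ≥ p.
The pumping lemma gives a decomposition w = xyz where |xy| ≤ p and |y| > 0.
The first p characters of w are a's, so xy (and hence y) consists only of a's. Write y = a^k, 1 ≤ k ≤ p.
Consider xy^0z = xz = a^{p-k} b^p. Since k ≥ 1, the a-count p-k is less than p, so i ≥ j fails; thus xz ∉ L.
This is a contradiction; hence L is not regular.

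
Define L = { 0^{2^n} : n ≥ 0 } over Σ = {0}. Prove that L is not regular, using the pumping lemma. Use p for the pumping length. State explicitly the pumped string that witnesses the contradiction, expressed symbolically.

Toward a contradiction, assume L is regular with pumping length p.
Take w = 0^{2^p} ∈ L with |w| = 2^p ≥ p.
By the pumping lemma, w = xyz with |xy| ≤ p and |y| ≥ 1.
Then y = 0^k for some k with 1 ≤ k ≤ p.
Pump with i = 2: xy^2z = 0^{2^p+k}. Since 1 ≤ k ≤ p < 2^p, we have 2^p < 2^p+k < 2^{p+1}, so 2^p+k is not a power of 2. So xy^2z ∉ L.
Contradiction. Therefore L is not regular.

0^{2^p+k}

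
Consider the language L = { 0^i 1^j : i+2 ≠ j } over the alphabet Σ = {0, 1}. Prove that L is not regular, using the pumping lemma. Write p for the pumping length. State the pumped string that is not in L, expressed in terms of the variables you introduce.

Suppose for contradiction that L is regular, and let p be the pumping length.
Choose w = 0^p 1^{p+p!+2}. Since p ≠ (p+p!+2)-2 = p+p!, w ∈ L; and |w| ≥ p.
Write w = xyz as guaranteed by the lemma, with |xy| ≤ p and |y| ≥ 1.
Because |xy| ≤ p and w begins with p copies of 0, we have y = 0^k with 1 ≤ k ≤ p.
Since 1 ≤ k ≤ p, k divides p!; set t = 1 + p!/k. Then xy^t z has p + (p!/k)·k = p + p! copies of 0. Now the 0-count is p+p! and (1-count)-2 = (p+p!+2)-2 = p+p!, so i+2 ≠ j fails. So xy^t z = 0^{p+p!} 1^{p+p!+2} ∉ L.
Contradiction. Therefore L is not regular.

0^{p+p!} 1^{p+p!+2}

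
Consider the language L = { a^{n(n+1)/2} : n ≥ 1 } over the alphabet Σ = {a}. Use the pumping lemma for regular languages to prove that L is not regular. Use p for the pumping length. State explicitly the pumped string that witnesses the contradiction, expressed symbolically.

a^{p(p+1)/2+k}

Toward a contradiction, assume L is regular with pumping length p.
Take w = a^{p(p+1)/2} ∈ L with |w| = p(p+1)/2 ≥ p.
By the pumping lemma, w = xyz with |xy| ≤ p and y is nonempty.
Then y = a^k for some k with 1 ≤ k ≤ p.
Pump with i = 2: xy^2z = a^{p(p+1)/2+k}. Since 1 ≤ k ≤ p, p(p+1)/2 < p(p+1)/2+k ≤ p(p+1)/2+p < (p+1)(p+2)/2, so p(p+1)/2+k is strictly between consecutive triangular numbers. So xy^2z ∉ L.
This is a contradiction; hence L is not regular.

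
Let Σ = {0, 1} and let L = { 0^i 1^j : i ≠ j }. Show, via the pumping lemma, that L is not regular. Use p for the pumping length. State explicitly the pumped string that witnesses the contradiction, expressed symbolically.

0^{p+p!} 1^{p+p!}

Assume L is regular; let p be its pumping constant.
Choose w = 0^p 1^{p+p!}. Since p ≠ p+p!, w ∈ L; and |w| ≥ p.
Write w = xyz as guaranteed by the lemma, with |xy| ≤ p and |y| ≥ 1.
Since the first p symbols of w are all 0's and |xy| ≤ p, y lies entirely in the leading 0-block: y = 0^k for some k with 1 ≤ k ≤ p.
Since 1 ≤ k ≤ p, k divides p!; set t = 1 + p!/k. Then xy^t z has p + (p!/k)·k = p + p! copies of 0. Now the 0-count equals the 1-count, so i ≠ j fails. So xy^t z = 0^{p+p!} 1^{p+p!} ∉ L.
Contradiction. Therefore L is not regular.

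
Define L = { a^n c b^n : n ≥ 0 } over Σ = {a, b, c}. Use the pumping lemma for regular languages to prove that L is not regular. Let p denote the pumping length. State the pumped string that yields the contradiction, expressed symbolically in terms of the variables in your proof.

Assume L is regular; let p be its pumping constant.
Take w = a^p c b^p ∈ L with |w| = 2p+1 ≥ p.
The pumping lemma gives a decomposition w = xyz where |xy| ≤ p and |y| > 0.
The first p characters of w are a's, so xy (and hence y) consists only of a's. Write y = a^k, 1 ≤ k ≤ p.
Pump with i = 2: xy^2z = a^{p+k} c b^p, which would require p+k = p. But k ≥ 1, so xy^2z ∉ L.
This contradicts the pumping lemma, so L is not regular.

a^{p+k} c b^p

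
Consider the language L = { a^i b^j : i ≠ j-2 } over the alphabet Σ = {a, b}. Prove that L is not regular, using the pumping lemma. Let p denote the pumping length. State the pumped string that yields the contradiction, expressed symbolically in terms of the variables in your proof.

Assume L is regular. Let p be the pumping length given by the pumping lemma.
Choose w = a^p b^{p+p!+2}. Since p ≠ (p+p!+2)-2 = p+p!, w ∈ L; and |w| ≥ p.
Write w = xyz as guaranteed by the lemma, with |xy| ≤ p and y is nonempty.
Since the first p symbols of w are all a's and |xy| ≤ p, y lies entirely in the leading a-block: y = a^k for some k with 1 ≤ k ≤ p.
Since 1 ≤ k ≤ p, k divides p!; set t = 1 + p!/k. Then xy^t z has p + (p!/k)·k = p + p! copies of a. Now the a-count is p+p! and (b-count)-2 = (p+p!+2)-2 = p+p!, so i ≠ j-2 fails. So xy^t z = a^{p+p!} b^{p+p!+2} ∉ L.
This is a contradiction; hence L is not regular.

a^{p+p!} b^{p+p!+2}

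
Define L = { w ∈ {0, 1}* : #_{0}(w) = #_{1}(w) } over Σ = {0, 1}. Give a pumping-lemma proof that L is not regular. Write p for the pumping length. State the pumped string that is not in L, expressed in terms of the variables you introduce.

0^{p+k} 1^p

Toward a contradiction, assume L is regular with pumping length p.
Choose w = 0^p 1^p ∈ L with |w| = 2p ≥ p.
The pumping lemma gives a decomposition w = xyz where |xy| ≤ p and y is nonempty.
The first p characters of w are 0's, so xy (and hence y) consists only of 0's. Write y = 0^k, 1 ≤ k ≤ p.
Pump with i = 2: xy^2z = 0^{p+k} 1^p has p+k occurrences of 0 but only p of 1. Since k ≥ 1 the counts differ, so xy^2z ∉ L.
This is a contradiction; hence L is not regular.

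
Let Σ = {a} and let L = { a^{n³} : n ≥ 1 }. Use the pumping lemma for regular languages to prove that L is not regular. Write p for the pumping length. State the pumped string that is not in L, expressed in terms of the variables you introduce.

a^{p³+k}

Assume L is regular; let p be its pumping constant.
Take w = a^{p³} ∈ L with |w| = p³ ≥ p.
By the pumping lemma, w = xyz with |xy| ≤ p and y is nonempty.
Then y = a^k for some k with 1 ≤ k ≤ p.
Pump with i = 2: xy^2z = a^{p³+k}. Since 1 ≤ k ≤ p, p³ < p³+k ≤ p³+p < p³+3p²+3p+1 = (p+1)³, so p³+k is not a perfect cube. So xy^2z ∉ L.
This contradicts the pumping lemma, so L is not regular.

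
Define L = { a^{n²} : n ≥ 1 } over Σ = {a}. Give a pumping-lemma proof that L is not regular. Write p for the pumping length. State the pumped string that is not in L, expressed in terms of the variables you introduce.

Toward a contradiction, assume L is regular with pumping length p.
Take w = a^{p²} ∈ L with |w| = p² ≥ p.
By the pumping lemma, w = xyz with |xy| ≤ p and |y| > 0.
Then y = a^k for some k with 1 ≤ k ≤ p.
Pump with i = 2: xy^2z = a^{p²+k}. Since 1 ≤ k ≤ p, p² < p²+k ≤ p²+p < (p+1)², so p²+k lies strictly between consecutive squares and is not a perfect square. So xy^2z ∉ L.
This contradicts the pumping lemma, so L is not regular.

a^{p²+k}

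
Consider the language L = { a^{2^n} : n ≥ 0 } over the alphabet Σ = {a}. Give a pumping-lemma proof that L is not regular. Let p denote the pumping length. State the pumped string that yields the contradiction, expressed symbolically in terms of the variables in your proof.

a^{2^p+k}

Assume L is regular. Let p be the pumping length given by the pumping lemma.
Take w = a^{2^p} ∈ L with |w| = 2^p ≥ p.
The pumping lemma gives a decomposition w = xyz where |xy| ≤ p and |y| ≥ 1.
Then y = a^k for some k with 1 ≤ k ≤ p.
Pump with i = 2: xy^2z = a^{2^p+k}. Since 1 ≤ k ≤ p < 2^p, we have 2^p < 2^p+k < 2^{p+1}, so 2^p+k is not a power of 2. So xy^2z ∉ L.
This is a contradiction; hence L is not regular.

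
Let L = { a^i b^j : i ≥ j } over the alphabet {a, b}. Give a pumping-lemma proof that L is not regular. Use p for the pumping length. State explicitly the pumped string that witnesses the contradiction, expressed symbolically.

Suppose for contradiction that L is regular, and let p be the pumping length.
Choose w = a^p b^p ∈ L, with |w| = 2p ≥ p.
By the pumping lemma, w = xyz with |xy| ≤ p and y is nonempty.
The first p characters of w are a's, so xy (and hence y) consists only of a's. Write y = a^k, 1 ≤ k ≤ p.
Consider xy^0z = xz = a^{p-k} b^p. Since k ≥ 1, the a-count p-k is less than p, so i ≥ j fails; thus xz ∉ L.
Contradiction. Therefore L is not regular.

a^{p-k} b^p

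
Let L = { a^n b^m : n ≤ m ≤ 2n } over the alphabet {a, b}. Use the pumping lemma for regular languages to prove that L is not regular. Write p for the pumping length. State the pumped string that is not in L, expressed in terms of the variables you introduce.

a^{p+k} b^p

Assume L is regular; let p be its pumping constant.
Take w = a^p b^p ∈ L (since p ≤ p ≤ 2p), with |w| = 2p ≥ p.
Write w = xyz as guaranteed by the lemma, with |xy| ≤ p and |y| > 0.
Because |xy| ≤ p and w begins with p copies of a, we have y = a^k with 1 ≤ k ≤ p.
Pump with i = 2: xy^2z = a^{p+k} b^p. Now n = p+k > p = m, so the condition n ≤ m fails. Thus xy^2z ∉ L.
This contradicts the pumping lemma, so L is not regular.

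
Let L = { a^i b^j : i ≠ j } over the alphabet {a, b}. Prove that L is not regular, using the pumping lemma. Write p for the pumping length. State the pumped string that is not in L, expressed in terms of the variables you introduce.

Assume L is regular. Let p be the pumping length given by the pumping lemma.
Choose w = a^p b^{p+p!}. Since p ≠ p+p!, w ∈ L; and |w| ≥ p.
The pumping lemma gives a decomposition w = xyz where |xy| ≤ p and |y| ≥ 1.
The first p characters of w are a's, so xy (and hence y) consists only of a's. Write y = a^k, 1 ≤ k ≤ p.
Since 1 ≤ k ≤ p, k divides p!; set t = 1 + p!/k. Then xy^t z has p + (p!/k)·k = p + p! copies of a. Now the a-count equals the b-count, so i ≠ j fails. So xy^t z = a^{p+p!} b^{p+p!} ∉ L.
This is a contradiction; hence L is not regular.

a^{p+p!} b^{p+p!}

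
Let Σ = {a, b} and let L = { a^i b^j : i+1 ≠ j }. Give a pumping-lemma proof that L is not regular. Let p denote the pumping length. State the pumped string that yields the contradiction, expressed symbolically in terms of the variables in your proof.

Suppose for contradiction that L is regular, and let p be the pumping length.
Choose w = a^p b^{p+p!+1}. Since p ≠ (p+p!+1)-1 = p+p!, w ∈ L; and |w| ≥ p.
Write w = xyz as guaranteed by the lemma, with |xy| ≤ p and |y| ≥ 1.
Since the first p symbols of w are all a's and |xy| ≤ p, y lies entirely in the leading a-block: y = a^k for some k with 1 ≤ k ≤ p.
Since 1 ≤ k ≤ p, k divides p!; set t = 1 + p!/k. Then xy^t z has p + (p!/k)·k = p + p! copies of a. Now the a-count is p+p! and (b-count)-1 = (p+p!+1)-1 = p+p!, so i+1 ≠ j fails. So xy^t z = a^{p+p!} b^{p+p!+1} ∉ L.
Contradiction. Therefore L is not regular.

a^{p+p!} b^{p+p!+1}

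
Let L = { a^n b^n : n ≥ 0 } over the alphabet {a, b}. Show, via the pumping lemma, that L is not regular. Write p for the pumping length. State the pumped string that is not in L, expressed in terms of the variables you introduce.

a^{p+k} b^p

Assume L is regular; let p be its pumping constant.
Take w = a^p b^p. Then w ∈ L and |w| = 2p ≥ p.
Write w = xyz as guaranteed by the lemma, with |xy| ≤ p and |y| > 0.
Since the first p symbols of w are all a's and |xy| ≤ p, y lies entirely in the leading a-block: y = a^k for some k with 1 ≤ k ≤ p.
Pump with i = 2: xy^2z = a^{p+k} b^p. For this to lie in L we would need p = p+k, which forces k = 0. But k ≥ 1, so xy^2z ∉ L.
This contradicts the pumping lemma, so L is not regular.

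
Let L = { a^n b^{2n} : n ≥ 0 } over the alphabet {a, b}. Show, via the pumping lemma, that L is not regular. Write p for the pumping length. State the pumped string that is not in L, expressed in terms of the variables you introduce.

a^{p+k} b^{2p}

Assume L is regular. Let p be the pumping length given by the pumping lemma.
Let w = a^p b^{2p} ∈ L; note |w| = 3p ≥ p.
By the pumping lemma, w = xyz with |xy| ≤ p and y is nonempty.
Because |xy| ≤ p and w begins with p copies of a, we have y = a^k with 1 ≤ k ≤ p.
Pump with i = 2: xy^2z = a^{p+k} b^{2p}. For this to lie in L we would need 2p = 2(p+k), which forces k = 0. But k ≥ 1, so xy^2z ∉ L.
This is a contradiction; hence L is not regular.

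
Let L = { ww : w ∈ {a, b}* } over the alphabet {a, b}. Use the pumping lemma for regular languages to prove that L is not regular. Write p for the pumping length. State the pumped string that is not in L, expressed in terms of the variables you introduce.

a^{p+k} b^p a^p b^p

Suppose for contradiction that L is regular, and let p be the pumping length.
Take w = a^p b^p a^p b^p = uu where u = a^pb^p; then w ∈ L and |w| = 4p ≥ p.
By the pumping lemma, w = xyz with |xy| ≤ p and y is nonempty.
Because |xy| ≤ p and w begins with p copies of a, we have y = a^k with 1 ≤ k ≤ p.
Pump with i = 2: xy^2z = a^{p+k} b^p a^p b^p, of length 4p+k. Suppose this equals vv. The string starts with a and ends with b, so v does too; thus the boundary between the two copies of v is a b→a transition. There is exactly one such transition, at position 2p+k, so |v| = 2p+k and |vv| = 4p+2k ≠ 4p+k since k ≥ 1. So xy^2z ∉ L.
This is a contradiction; hence L is not regular.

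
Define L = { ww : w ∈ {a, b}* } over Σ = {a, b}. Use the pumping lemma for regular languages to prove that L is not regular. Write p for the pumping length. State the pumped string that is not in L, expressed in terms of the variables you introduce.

Assume L is regular; let p be its pumping constant.
Take w = a^p b^p a^p b^p = uu where u = a^pb^p; then w ∈ L and |w| = 4p ≥ p.
Write w = xyz as guaranteed by the lemma, with |xy| ≤ p and y is nonempty.
The first p characters of w are a's, so xy (and hence y) consists only of a's. Write y = a^k, 1 ≤ k ≤ p.
Pump with i = 2: xy^2z = a^{p+k} b^p a^p b^p, of length 4p+k. Suppose this equals vv. The string starts with a and ends with b, so v does too; thus the boundary between the two copies of v is a b→a transition. There is exactly one such transition, at position 2p+k, so |v| = 2p+k and |vv| = 4p+2k ≠ 4p+k since k ≥ 1. So xy^2z ∉ L.
This is a contradiction; hence L is not regular.

a^{p+k} b^p a^p b^p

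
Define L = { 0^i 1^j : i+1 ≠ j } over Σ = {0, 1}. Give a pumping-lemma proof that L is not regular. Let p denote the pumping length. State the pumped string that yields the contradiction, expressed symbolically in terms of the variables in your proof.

Assume L is regular. Let p be the pumping length given by the pumping lemma.
Choose w = 0^p 1^{p+p!+1}. Since p ≠ (p+p!+1)-1 = p+p!, w ∈ L; and |w| ≥ p.
Write w = xyz as guaranteed by the lemma, with |xy| ≤ p and y is nonempty.
Since the first p symbols of w are all 0's and |xy| ≤ p, y lies entirely in the leading 0-block: y = 0^k for some k with 1 ≤ k ≤ p.
Since 1 ≤ k ≤ p, k divides p!; set t = 1 + p!/k. Then xy^t z has p + (p!/k)·k = p + p! copies of 0. Now the 0-count is p+p! and (1-count)-1 = (p+p!+1)-1 = p+p!, so i+1 ≠ j fails. So xy^t z = 0^{p+p!} 1^{p+p!+1} ∉ L.
Contradiction. Therefore L is not regular.

0^{p+p!} 1^{p+p!+1}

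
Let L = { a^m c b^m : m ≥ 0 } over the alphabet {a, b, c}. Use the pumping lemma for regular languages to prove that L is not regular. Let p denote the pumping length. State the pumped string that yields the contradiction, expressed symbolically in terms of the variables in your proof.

Assume L is regular; let p be its pumping constant.
Take w = a^p c b^p ∈ L with |w| = 2p+1 ≥ p.
The pumping lemma gives a decomposition w = xyz where |xy| ≤ p and y is nonempty.
The first p characters of w are a's, so xy (and hence y) consists only of a's. Write y = a^k, 1 ≤ k ≤ p.
Pump with i = 2: xy^2z = a^{p+k} c b^p, which would require p+k = p. But k ≥ 1, so xy^2z ∉ L.
This contradicts the pumping lemma, so L is not regular.

a^{p+k} c b^p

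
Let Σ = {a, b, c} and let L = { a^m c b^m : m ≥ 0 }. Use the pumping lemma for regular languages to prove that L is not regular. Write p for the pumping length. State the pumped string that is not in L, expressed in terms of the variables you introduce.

a^{p+k} c b^p

Toward a contradiction, assume L is regular with pumping length p.
Take w = a^p c b^p ∈ L with |w| = 2p+1 ≥ p.
By the pumping lemma, w = xyz with |xy| ≤ p and |y| ≥ 1.
Since the first p symbols of w are all a's and |xy| ≤ p, y lies entirely in the leading a-block: y = a^k for some k with 1 ≤ k ≤ p.
Pump with i = 2: xy^2z = a^{p+k} c b^p, which would require p+k = p. But k ≥ 1, so xy^2z ∉ L.
This contradicts the pumping lemma, so L is not regular.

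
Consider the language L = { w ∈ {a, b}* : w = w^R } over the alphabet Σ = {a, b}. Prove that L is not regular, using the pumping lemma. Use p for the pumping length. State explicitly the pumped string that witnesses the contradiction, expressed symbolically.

a^{p+k} b a^p

Assume L is regular. Let p be the pumping length given by the pumping lemma.
Take w = a^p b a^p, a palindrome of length 2p+1 ≥ p.
The pumping lemma gives a decomposition w = xyz where |xy| ≤ p and y is nonempty.
Because |xy| ≤ p and w begins with p copies of a, we have y = a^k with 1 ≤ k ≤ p.
Pump with i = 2: xy^2z = a^{p+k} b a^p. Its reverse is a^p b a^{p+k}, which differs from xy^2z since k ≥ 1. So xy^2z is not a palindrome and xy^2z ∉ L.
Contradiction. Therefore L is not regular.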